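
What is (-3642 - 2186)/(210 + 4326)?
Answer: -1457/1134 ≈ -1.2848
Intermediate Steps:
(-3642 - 2186)/(210 + 4326) = -5828/4536 = -5828*1/4536 = -1457/1134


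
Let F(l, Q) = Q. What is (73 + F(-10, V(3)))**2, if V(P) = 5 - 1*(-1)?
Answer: 6241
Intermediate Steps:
V(P) = 6 (V(P) = 5 + 1 = 6)
(73 + F(-10, V(3)))**2 = (73 + 6)**2 = 79**2 = 6241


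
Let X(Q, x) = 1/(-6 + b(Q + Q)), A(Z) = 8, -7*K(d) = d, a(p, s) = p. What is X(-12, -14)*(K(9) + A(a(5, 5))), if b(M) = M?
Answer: -47/210 ≈ -0.22381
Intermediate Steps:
K(d) = -d/7
X(Q, x) = 1/(-6 + 2*Q) (X(Q, x) = 1/(-6 + (Q + Q)) = 1/(-6 + 2*Q))
X(-12, -14)*(K(9) + A(a(5, 5))) = (1/(2*(-3 - 12)))*(-1/7*9 + 8) = ((1/2)/(-15))*(-9/7 + 8) = ((1/2)*(-1/15))*(47/7) = -1/30*47/7 = -47/210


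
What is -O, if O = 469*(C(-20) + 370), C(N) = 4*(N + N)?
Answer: -98490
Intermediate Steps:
C(N) = 8*N (C(N) = 4*(2*N) = 8*N)
O = 98490 (O = 469*(8*(-20) + 370) = 469*(-160 + 370) = 469*210 = 98490)
-O = -1*98490 = -98490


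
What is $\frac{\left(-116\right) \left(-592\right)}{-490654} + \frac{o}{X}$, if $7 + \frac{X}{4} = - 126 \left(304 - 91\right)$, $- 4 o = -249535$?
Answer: $- \frac{1168702641}{1621120816} \approx -0.72092$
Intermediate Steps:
$o = \frac{249535}{4}$ ($o = \left(- \frac{1}{4}\right) \left(-249535\right) = \frac{249535}{4} \approx 62384.0$)
$X = -107380$ ($X = -28 + 4 \left(- 126 \left(304 - 91\right)\right) = -28 + 4 \left(\left(-126\right) 213\right) = -28 + 4 \left(-26838\right) = -28 - 107352 = -107380$)
$\frac{\left(-116\right) \left(-592\right)}{-490654} + \frac{o}{X} = \frac{\left(-116\right) \left(-592\right)}{-490654} + \frac{249535}{4 \left(-107380\right)} = 68672 \left(- \frac{1}{490654}\right) + \frac{249535}{4} \left(- \frac{1}{107380}\right) = - \frac{34336}{245327} - \frac{3839}{6608} = - \frac{1168702641}{1621120816}$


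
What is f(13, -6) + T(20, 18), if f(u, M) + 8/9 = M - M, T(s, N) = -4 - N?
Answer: -206/9 ≈ -22.889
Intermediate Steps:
f(u, M) = -8/9 (f(u, M) = -8/9 + (M - M) = -8/9 + 0 = -8/9)
f(13, -6) + T(20, 18) = -8/9 + (-4 - 1*18) = -8/9 + (-4 - 18) = -8/9 - 22 = -206/9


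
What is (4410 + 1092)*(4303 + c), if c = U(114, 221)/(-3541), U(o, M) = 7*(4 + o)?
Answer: 83829005694/3541 ≈ 2.3674e+7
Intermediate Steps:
U(o, M) = 28 + 7*o
c = -826/3541 (c = (28 + 7*114)/(-3541) = (28 + 798)*(-1/3541) = 826*(-1/3541) = -826/3541 ≈ -0.23327)
(4410 + 1092)*(4303 + c) = (4410 + 1092)*(4303 - 826/3541) = 5502*(15236097/3541) = 83829005694/3541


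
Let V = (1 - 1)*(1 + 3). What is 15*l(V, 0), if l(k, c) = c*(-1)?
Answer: 0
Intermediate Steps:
V = 0 (V = 0*4 = 0)
l(k, c) = -c
15*l(V, 0) = 15*(-1*0) = 15*0 = 0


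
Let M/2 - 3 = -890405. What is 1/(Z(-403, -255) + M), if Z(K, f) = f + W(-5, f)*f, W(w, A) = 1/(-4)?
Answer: -4/7123981 ≈ -5.6148e-7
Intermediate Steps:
M = -1780804 (M = 6 + 2*(-890405) = 6 - 1780810 = -1780804)
W(w, A) = -¼
Z(K, f) = 3*f/4 (Z(K, f) = f - f/4 = 3*f/4)
1/(Z(-403, -255) + M) = 1/((¾)*(-255) - 1780804) = 1/(-765/4 - 1780804) = 1/(-7123981/4) = -4/7123981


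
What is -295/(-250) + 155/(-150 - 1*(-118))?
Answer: -2931/800 ≈ -3.6637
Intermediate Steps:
-295/(-250) + 155/(-150 - 1*(-118)) = -295*(-1/250) + 155/(-150 + 118) = 59/50 + 155/(-32) = 59/50 + 155*(-1/32) = 59/50 - 155/32 = -2931/800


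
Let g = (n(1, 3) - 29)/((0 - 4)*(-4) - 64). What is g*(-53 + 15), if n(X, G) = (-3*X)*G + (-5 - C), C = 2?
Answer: -285/8 ≈ -35.625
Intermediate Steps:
n(X, G) = -7 - 3*G*X (n(X, G) = (-3*X)*G + (-5 - 1*2) = -3*G*X + (-5 - 2) = -3*G*X - 7 = -7 - 3*G*X)
g = 15/16 (g = ((-7 - 3*3*1) - 29)/((0 - 4)*(-4) - 64) = ((-7 - 9) - 29)/(-4*(-4) - 64) = (-16 - 29)/(16 - 64) = -45/(-48) = -45*(-1/48) = 15/16 ≈ 0.93750)
g*(-53 + 15) = 15*(-53 + 15)/16 = (15/16)*(-38) = -285/8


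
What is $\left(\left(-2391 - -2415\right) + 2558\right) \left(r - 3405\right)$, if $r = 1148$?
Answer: $-5827574$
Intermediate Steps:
$\left(\left(-2391 - -2415\right) + 2558\right) \left(r - 3405\right) = \left(\left(-2391 - -2415\right) + 2558\right) \left(1148 - 3405\right) = \left(\left(-2391 + 2415\right) + 2558\right) \left(-2257\right) = \left(24 + 2558\right) \left(-2257\right) = 2582 \left(-2257\right) = -5827574$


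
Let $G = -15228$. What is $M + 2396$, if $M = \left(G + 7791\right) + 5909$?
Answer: $868$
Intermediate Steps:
$M = -1528$ ($M = \left(-15228 + 7791\right) + 5909 = -7437 + 5909 = -1528$)
$M + 2396 = -1528 + 2396 = 868$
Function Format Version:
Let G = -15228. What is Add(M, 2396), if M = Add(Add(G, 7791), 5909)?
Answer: 868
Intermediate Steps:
M = -1528 (M = Add(Add(-15228, 7791), 5909) = Add(-7437, 5909) = -1528)
Add(M, 2396) = Add(-1528, 2396) = 868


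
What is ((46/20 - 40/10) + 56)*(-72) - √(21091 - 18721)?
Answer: -19548/5 - √2370 ≈ -3958.3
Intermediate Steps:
((46/20 - 40/10) + 56)*(-72) - √(21091 - 18721) = ((46*(1/20) - 40*⅒) + 56)*(-72) - √2370 = ((23/10 - 4) + 56)*(-72) - √2370 = (-17/10 + 56)*(-72) - √2370 = (543/10)*(-72) - √2370 = -19548/5 - √2370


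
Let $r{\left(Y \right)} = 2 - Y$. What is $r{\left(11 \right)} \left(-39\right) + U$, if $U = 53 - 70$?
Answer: $334$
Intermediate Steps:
$U = -17$
$r{\left(11 \right)} \left(-39\right) + U = \left(2 - 11\right) \left(-39\right) - 17 = \left(-9\right) \left(-39\right) - 17 = 351 - 17 = 334$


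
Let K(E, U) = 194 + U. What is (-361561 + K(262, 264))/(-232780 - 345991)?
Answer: 361103/578771 ≈ 0.62391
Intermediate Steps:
(-361561 + K(262, 264))/(-232780 - 345991) = (-361561 + (194 + 264))/(-232780 - 345991) = (-361561 + 458)/(-578771) = -361103*(-1/578771) = 361103/578771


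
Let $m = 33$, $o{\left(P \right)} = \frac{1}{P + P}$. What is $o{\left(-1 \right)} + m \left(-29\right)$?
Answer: $- \frac{1915}{2} \approx -957.5$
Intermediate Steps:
$o{\left(P \right)} = \frac{1}{2 P}$
$o{\left(-1 \right)} + m \left(-29\right) = \frac{1}{2 \left(-1\right)} + 33 \left(-29\right) = \frac{1}{2} \left(-1\right) - 957 = - \frac{1}{2} - 957 = - \frac{1915}{2}$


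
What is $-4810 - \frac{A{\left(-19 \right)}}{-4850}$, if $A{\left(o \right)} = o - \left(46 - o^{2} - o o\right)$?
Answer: $- \frac{23327843}{4850} \approx -4809.9$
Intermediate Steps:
$A{\left(o \right)} = -46 + o + 2 o^{2}$ ($A{\left(o \right)} = o + \left(\left(o^{2} + o^{2}\right) - 46\right) = o + \left(2 o^{2} - 46\right) = o + \left(-46 + 2 o^{2}\right) = -46 + o + 2 o^{2}$)
$-4810 - \frac{A{\left(-19 \right)}}{-4850} = -4810 - \frac{-46 - 19 + 2 \left(-19\right)^{2}}{-4850} = -4810 - \left(-46 - 19 + 2 \cdot 361\right) \left(- \frac{1}{4850}\right) = -4810 - \left(-46 - 19 + 722\right) \left(- \frac{1}{4850}\right) = -4810 - 657 \left(- \frac{1}{4850}\right) = -4810 - - \frac{657}{4850} = -4810 + \frac{657}{4850} = - \frac{23327843}{4850}$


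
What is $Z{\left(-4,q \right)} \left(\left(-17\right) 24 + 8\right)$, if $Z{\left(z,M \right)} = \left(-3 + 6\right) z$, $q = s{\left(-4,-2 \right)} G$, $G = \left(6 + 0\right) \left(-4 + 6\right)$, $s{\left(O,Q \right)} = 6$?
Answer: $4800$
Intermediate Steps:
$G = 12$ ($G = 6 \cdot 2 = 12$)
$q = 72$ ($q = 6 \cdot 12 = 72$)
$Z{\left(z,M \right)} = 3 z$
$Z{\left(-4,q \right)} \left(\left(-17\right) 24 + 8\right) = 3 \left(-4\right) \left(\left(-17\right) 24 + 8\right) = - 12 \left(-408 + 8\right) = \left(-12\right) \left(-400\right) = 4800$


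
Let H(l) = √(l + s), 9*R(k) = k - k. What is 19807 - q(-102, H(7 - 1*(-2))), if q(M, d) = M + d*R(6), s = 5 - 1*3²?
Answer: 19909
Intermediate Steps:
R(k) = 0 (R(k) = (k - k)/9 = (⅑)*0 = 0)
s = -4 (s = 5 - 1*9 = 5 - 9 = -4)
H(l) = √(-4 + l) (H(l) = √(l - 4) = √(-4 + l))
q(M, d) = M (q(M, d) = M + d*0 = M + 0 = M)
19807 - q(-102, H(7 - 1*(-2))) = 19807 - 1*(-102) = 19807 + 102 = 19909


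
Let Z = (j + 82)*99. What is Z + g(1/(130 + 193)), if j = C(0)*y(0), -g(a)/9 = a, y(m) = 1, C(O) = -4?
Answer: 2494197/323 ≈ 7722.0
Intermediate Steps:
g(a) = -9*a
j = -4 (j = -4*1 = -4)
Z = 7722 (Z = (-4 + 82)*99 = 78*99 = 7722)
Z + g(1/(130 + 193)) = 7722 - 9/(130 + 193) = 7722 - 9/323 = 2494197/323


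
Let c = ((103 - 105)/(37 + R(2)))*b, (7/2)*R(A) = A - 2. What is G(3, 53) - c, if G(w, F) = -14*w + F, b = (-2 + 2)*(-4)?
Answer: 11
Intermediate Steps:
R(A) = -4/7 + 2*A/7 (R(A) = 2*(A - 2)/7 = 2*(-2 + A)/7 = -4/7 + 2*A/7)
b = 0 (b = 0*(-4) = 0)
c = 0 (c = ((103 - 105)/(37 + (-4/7 + (2/7)*2)))*0 = -2/(37 + (-4/7 + 4/7))*0 = -2/(37 + 0)*0 = -2/37*0 = 0)
G(w, F) = F - 14*w
G(3, 53) - c = (53 - 14*3) - 1*0 = (53 - 42) + 0 = 11 + 0 = 11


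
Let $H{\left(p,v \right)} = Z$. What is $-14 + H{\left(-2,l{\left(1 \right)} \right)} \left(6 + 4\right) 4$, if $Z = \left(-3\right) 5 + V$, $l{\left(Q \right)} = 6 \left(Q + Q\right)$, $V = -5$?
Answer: $-814$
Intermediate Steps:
$l{\left(Q \right)} = 12 Q$ ($l{\left(Q \right)} = 6 \cdot 2 Q = 12 Q$)
$Z = -20$ ($Z = \left(-3\right) 5 - 5 = -15 - 5 = -20$)
$H{\left(p,v \right)} = -20$
$-14 + H{\left(-2,l{\left(1 \right)} \right)} \left(6 + 4\right) 4 = -14 - 20 \left(6 + 4\right) 4 = -14 - 20 \cdot 10 \cdot 4 = -14 - 800 = -814$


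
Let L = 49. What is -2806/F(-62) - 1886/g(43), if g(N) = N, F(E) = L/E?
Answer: 7388382/2107 ≈ 3506.6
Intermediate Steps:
F(E) = 49/E
-2806/F(-62) - 1886/g(43) = -2806/(49/(-62)) - 1886/43 = -2806/(49*(-1/62)) - 1886*1/43 = -2806/(-49/62) - 1886/43 = -2806*(-62/49) - 1886/43 = 173972/49 - 1886/43 = 7388382/2107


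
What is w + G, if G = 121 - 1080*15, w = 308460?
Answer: 292381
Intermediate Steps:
G = -16079 (G = 121 - 120*135 = 121 - 16200 = -16079)
w + G = 308460 - 16079 = 292381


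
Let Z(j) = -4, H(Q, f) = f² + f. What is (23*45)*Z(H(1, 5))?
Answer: -4140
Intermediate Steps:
H(Q, f) = f + f²
(23*45)*Z(H(1, 5)) = (23*45)*(-4) = 1035*(-4) = -4140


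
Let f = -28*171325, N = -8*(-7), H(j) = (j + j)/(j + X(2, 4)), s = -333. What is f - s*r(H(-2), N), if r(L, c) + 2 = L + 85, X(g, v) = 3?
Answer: -4770793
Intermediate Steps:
H(j) = 2*j/(3 + j) (H(j) = (j + j)/(j + 3) = (2*j)/(3 + j) = 2*j/(3 + j))
N = 56
f = -4797100
r(L, c) = 83 + L (r(L, c) = -2 + (L + 85) = -2 + (85 + L) = 83 + L)
f - s*r(H(-2), N) = -4797100 - (-333)*(83 + 2*(-2)/(3 - 2)) = -4797100 - (-333)*(83 + 2*(-2)/1) = -4797100 - (-333)*(83 + 2*(-2)*1) = -4797100 - (-333)*(83 - 4) = -4797100 - (-333)*79 = -4797100 - 1*(-26307) = -4797100 + 26307 = -4770793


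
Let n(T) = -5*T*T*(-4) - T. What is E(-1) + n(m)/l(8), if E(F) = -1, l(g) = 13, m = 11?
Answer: 2396/13 ≈ 184.31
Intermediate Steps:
n(T) = -T + 20*T**2 (n(T) = -5*T**2*(-4) - T = 20*T**2 - T = -T + 20*T**2)
E(-1) + n(m)/l(8) = -1 + (11*(-1 + 20*11))/13 = -1 + (11*(-1 + 220))/13 = -1 + (11*219)/13 = -1 + (1/13)*2409 = -1 + 2409/13 = 2396/13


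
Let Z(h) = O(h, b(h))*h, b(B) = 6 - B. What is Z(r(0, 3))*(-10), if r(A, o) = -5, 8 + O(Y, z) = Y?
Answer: -650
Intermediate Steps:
O(Y, z) = -8 + Y
Z(h) = h*(-8 + h) (Z(h) = (-8 + h)*h = h*(-8 + h))
Z(r(0, 3))*(-10) = -5*(-8 - 5)*(-10) = -5*(-13)*(-10) = 65*(-10) = -650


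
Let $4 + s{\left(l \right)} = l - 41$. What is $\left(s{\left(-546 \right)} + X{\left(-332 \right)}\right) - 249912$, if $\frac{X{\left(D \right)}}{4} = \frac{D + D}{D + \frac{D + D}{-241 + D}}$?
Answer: $- \frac{143032629}{571} \approx -2.505 \cdot 10^{5}$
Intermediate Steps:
$s{\left(l \right)} = -45 + l$ ($s{\left(l \right)} = -4 + \left(l - 41\right) = -4 + \left(-41 + l\right) = -45 + l$)
$X{\left(D \right)} = \frac{8 D}{D + \frac{2 D}{-241 + D}}$ ($X{\left(D \right)} = 4 \frac{D + D}{D + \frac{D + D}{-241 + D}} = 4 \frac{2 D}{D + \frac{2 D}{-241 + D}} = \frac{8 D}{D + \frac{2 D}{-241 + D}}$)
$\left(s{\left(-546 \right)} + X{\left(-332 \right)}\right) - 249912 = \left(\left(-45 - 546\right) + \frac{8 \left(-241 - 332\right)}{-239 - 332}\right) - 249912 = \left(-591 + 8 \frac{1}{-571} \left(-573\right)\right) - 249912 = \left(-591 + 8 \left(- \frac{1}{571}\right) \left(-573\right)\right) - 249912 = \left(-591 + \frac{4584}{571}\right) - 249912 = - \frac{332877}{571} - 249912 = - \frac{143032629}{571}$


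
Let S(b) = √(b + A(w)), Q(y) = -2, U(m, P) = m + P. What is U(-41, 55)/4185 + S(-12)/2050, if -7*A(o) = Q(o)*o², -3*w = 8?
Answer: 14/4185 + I*√1099/21525 ≈ 0.0033453 + 0.0015401*I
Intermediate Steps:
w = -8/3 (w = -⅓*8 = -8/3 ≈ -2.6667)
U(m, P) = P + m
A(o) = 2*o²/7 (A(o) = -(-2)*o²/7 = 2*o²/7)
S(b) = √(128/63 + b) (S(b) = √(b + 2*(-8/3)²/7) = √(b + (2/7)*(64/9)) = √(b + 128/63) = √(128/63 + b))
U(-41, 55)/4185 + S(-12)/2050 = (55 - 41)/4185 + (√(896 + 441*(-12))/21)/2050 = 14*(1/4185) + (√(896 - 5292)/21)*(1/2050) = 14/4185 + (√(-4396)/21)*(1/2050) = 14/4185 + ((2*I*√1099)/21)*(1/2050) = 14/4185 + (2*I*√1099/21)*(1/2050) = 14/4185 + I*√1099/21525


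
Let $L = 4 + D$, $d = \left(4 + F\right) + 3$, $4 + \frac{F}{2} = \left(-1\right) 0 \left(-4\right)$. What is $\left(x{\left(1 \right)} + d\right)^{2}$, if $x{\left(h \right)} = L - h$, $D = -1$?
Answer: $1$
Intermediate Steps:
$F = -8$ ($F = -8 + 2 \left(-1\right) 0 \left(-4\right) = -8 + 2 \cdot 0 \left(-4\right) = -8 + 2 \cdot 0 = -8 + 0 = -8$)
$d = -1$ ($d = \left(4 - 8\right) + 3 = -4 + 3 = -1$)
$L = 3$ ($L = 4 - 1 = 3$)
$x{\left(h \right)} = 3 - h$
$\left(x{\left(1 \right)} + d\right)^{2} = \left(\left(3 - 1\right) - 1\right)^{2} = \left(2 - 1\right)^{2} = 1^{2} = 1$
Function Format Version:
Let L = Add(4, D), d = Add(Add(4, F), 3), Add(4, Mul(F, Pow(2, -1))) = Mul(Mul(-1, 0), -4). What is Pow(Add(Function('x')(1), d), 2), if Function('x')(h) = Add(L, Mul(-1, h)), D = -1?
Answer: 1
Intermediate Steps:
F = -8 (F = Add(-8, Mul(2, Mul(Mul(-1, 0), -4))) = Add(-8, Mul(2, Mul(0, -4))) = Add(-8, Mul(2, 0)) = Add(-8, 0) = -8)
d = -1 (d = Add(Add(4, -8), 3) = Add(-4, 3) = -1)
L = 3 (L = Add(4, -1) = 3)
Function('x')(h) = Add(3, Mul(-1, h))
Pow(Add(Function('x')(1), d), 2) = Pow(Add(Add(3, Mul(-1, 1)), -1), 2) = Pow(Add(Add(3, -1), -1), 2) = Pow(Add(2, -1), 2) = Pow(1, 2) = 1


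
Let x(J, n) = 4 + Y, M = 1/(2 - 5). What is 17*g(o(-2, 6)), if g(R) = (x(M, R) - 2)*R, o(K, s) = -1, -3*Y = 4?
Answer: -34/3 ≈ -11.333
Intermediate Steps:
Y = -4/3 (Y = -⅓*4 = -4/3 ≈ -1.3333)
M = -⅓ (M = 1/(-3) = -⅓ ≈ -0.33333)
x(J, n) = 8/3 (x(J, n) = 4 - 4/3 = 8/3)
g(R) = 2*R/3 (g(R) = (8/3 - 2)*R = 2*R/3)
17*g(o(-2, 6)) = 17*((⅔)*(-1)) = 17*(-⅔) = -34/3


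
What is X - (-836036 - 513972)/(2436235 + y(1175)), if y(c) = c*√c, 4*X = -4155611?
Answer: -2465779815353544983/2373447496340 - 158625940*√47/118672374817 ≈ -1.0389e+6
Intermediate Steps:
X = -4155611/4 (X = (¼)*(-4155611) = -4155611/4 ≈ -1.0389e+6)
y(c) = c^(3/2)
X - (-836036 - 513972)/(2436235 + y(1175)) = -4155611/4 - (-836036 - 513972)/(2436235 + 1175^(3/2)) = -4155611/4 - (-1350008)/(2436235 + 5875*√47) = -4155611/4 + 1350008/(2436235 + 5875*√47)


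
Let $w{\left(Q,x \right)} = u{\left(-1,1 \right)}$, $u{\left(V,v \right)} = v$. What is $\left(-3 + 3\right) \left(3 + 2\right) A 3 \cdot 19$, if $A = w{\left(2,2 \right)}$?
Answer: $0$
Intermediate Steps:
$w{\left(Q,x \right)} = 1$
$A = 1$
$\left(-3 + 3\right) \left(3 + 2\right) A 3 \cdot 19 = \left(-3 + 3\right) \left(3 + 2\right) 1 \cdot 3 \cdot 19 = 0 \cdot 5 \cdot 3 \cdot 19 = 0 \cdot 57 = 0$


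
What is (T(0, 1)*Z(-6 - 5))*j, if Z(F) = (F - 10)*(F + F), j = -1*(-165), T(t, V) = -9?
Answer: -686070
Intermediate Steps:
j = 165
Z(F) = 2*F*(-10 + F) (Z(F) = (-10 + F)*(2*F) = 2*F*(-10 + F))
(T(0, 1)*Z(-6 - 5))*j = -18*(-6 - 5)*(-10 + (-6 - 5))*165 = -18*(-11)*(-10 - 11)*165 = -18*(-11)*(-21)*165 = -9*462*165 = -4158*165 = -686070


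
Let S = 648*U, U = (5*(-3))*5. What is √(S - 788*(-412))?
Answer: 2*√69014 ≈ 525.41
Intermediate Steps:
U = -75 (U = -15*5 = -75)
S = -48600 (S = 648*(-75) = -48600)
√(S - 788*(-412)) = √(-48600 - 788*(-412)) = √(-48600 + 324656) = √276056 = 2*√69014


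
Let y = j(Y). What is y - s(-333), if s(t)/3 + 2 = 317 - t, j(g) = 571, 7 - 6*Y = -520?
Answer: -1373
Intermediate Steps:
Y = 527/6 (Y = 7/6 - 1/6*(-520) = 7/6 + 260/3 = 527/6 ≈ 87.833)
s(t) = 945 - 3*t (s(t) = -6 + 3*(317 - t) = -6 + (951 - 3*t) = 945 - 3*t)
y = 571
y - s(-333) = 571 - (945 - 3*(-333)) = 571 - (945 + 999) = 571 - 1*1944 = 571 - 1944 = -1373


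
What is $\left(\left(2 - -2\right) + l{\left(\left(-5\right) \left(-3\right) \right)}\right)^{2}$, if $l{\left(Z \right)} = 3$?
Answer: $49$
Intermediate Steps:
$\left(\left(2 - -2\right) + l{\left(\left(-5\right) \left(-3\right) \right)}\right)^{2} = \left(\left(2 - -2\right) + 3\right)^{2} = \left(\left(2 + 2\right) + 3\right)^{2} = \left(4 + 3\right)^{2} = 7^{2} = 49$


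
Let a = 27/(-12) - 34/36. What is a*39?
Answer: -1495/12 ≈ -124.58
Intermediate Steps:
a = -115/36 (a = 27*(-1/12) - 34*1/36 = -9/4 - 17/18 = -115/36 ≈ -3.1944)
a*39 = -115/36*39 = -1495/12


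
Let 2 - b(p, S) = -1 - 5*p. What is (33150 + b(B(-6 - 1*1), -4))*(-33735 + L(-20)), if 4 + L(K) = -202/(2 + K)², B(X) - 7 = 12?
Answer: -90863775056/81 ≈ -1.1218e+9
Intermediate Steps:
B(X) = 19 (B(X) = 7 + 12 = 19)
L(K) = -4 - 202/(2 + K)²
b(p, S) = 3 + 5*p (b(p, S) = 2 - (-1 - 5*p) = 2 + (1 + 5*p) = 3 + 5*p)
(33150 + b(B(-6 - 1*1), -4))*(-33735 + L(-20)) = (33150 + (3 + 5*19))*(-33735 + (-4 - 202/(2 - 20)²)) = (33150 + (3 + 95))*(-33735 + (-4 - 202/(-18)²)) = (33150 + 98)*(-33735 + (-4 - 202*1/324)) = 33248*(-33735 + (-4 - 101/162)) = 33248*(-33735 - 749/162) = 33248*(-5465819/162) = -90863775056/81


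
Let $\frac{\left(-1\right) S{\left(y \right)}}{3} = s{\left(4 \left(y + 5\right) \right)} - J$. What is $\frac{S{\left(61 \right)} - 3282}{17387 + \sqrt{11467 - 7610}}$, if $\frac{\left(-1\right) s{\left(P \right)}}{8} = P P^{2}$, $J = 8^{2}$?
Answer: $\frac{3838969324221}{151151956} - \frac{220795383 \sqrt{3857}}{151151956} \approx 25307.0$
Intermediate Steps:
$J = 64$
$s{\left(P \right)} = - 8 P^{3}$ ($s{\left(P \right)} = - 8 P P^{2} = - 8 P^{3}$)
$S{\left(y \right)} = 192 + 24 \left(20 + 4 y\right)^{3}$ ($S{\left(y \right)} = - 3 \left(- 8 \left(4 \left(y + 5\right)\right)^{3} - 64\right) = - 3 \left(- 8 \left(4 \left(5 + y\right)\right)^{3} - 64\right) = - 3 \left(- 8 \left(20 + 4 y\right)^{3} - 64\right) = - 3 \left(-64 - 8 \left(20 + 4 y\right)^{3}\right) = 192 + 24 \left(20 + 4 y\right)^{3}$)
$\frac{S{\left(61 \right)} - 3282}{17387 + \sqrt{11467 - 7610}} = \frac{\left(192 + 1536 \left(5 + 61\right)^{3}\right) - 3282}{17387 + \sqrt{11467 - 7610}} = \frac{\left(192 + 1536 \cdot 66^{3}\right) - 3282}{17387 + \sqrt{3857}} = \frac{\left(192 + 1536 \cdot 287496\right) - 3282}{17387 + \sqrt{3857}} = \frac{\left(192 + 441593856\right) - 3282}{17387 + \sqrt{3857}} = \frac{441594048 - 3282}{17387 + \sqrt{3857}} = \frac{441590766}{17387 + \sqrt{3857}}$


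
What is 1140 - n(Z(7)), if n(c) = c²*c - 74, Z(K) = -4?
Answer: 1278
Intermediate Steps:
n(c) = -74 + c³ (n(c) = c³ - 74 = -74 + c³)
1140 - n(Z(7)) = 1140 - (-74 + (-4)³) = 1140 - (-74 - 64) = 1140 - 1*(-138) = 1140 + 138 = 1278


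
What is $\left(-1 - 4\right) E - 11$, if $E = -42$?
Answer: $199$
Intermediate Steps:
$\left(-1 - 4\right) E - 11 = \left(-1 - 4\right) \left(-42\right) - 11 = \left(-5\right) \left(-42\right) - 11 = 210 - 11 = 199$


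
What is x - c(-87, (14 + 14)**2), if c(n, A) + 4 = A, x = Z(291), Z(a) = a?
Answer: -489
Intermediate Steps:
x = 291
c(n, A) = -4 + A
x - c(-87, (14 + 14)**2) = 291 - (-4 + (14 + 14)**2) = 291 - (-4 + 28**2) = 291 - (-4 + 784) = 291 - 1*780 = 291 - 780 = -489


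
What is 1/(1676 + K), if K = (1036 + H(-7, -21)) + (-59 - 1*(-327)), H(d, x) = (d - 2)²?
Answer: 1/3061 ≈ 0.00032669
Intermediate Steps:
H(d, x) = (-2 + d)²
K = 1385 (K = (1036 + (-2 - 7)²) + (-59 - 1*(-327)) = (1036 + (-9)²) + (-59 + 327) = (1036 + 81) + 268 = 1117 + 268 = 1385)
1/(1676 + K) = 1/(1676 + 1385) = 1/3061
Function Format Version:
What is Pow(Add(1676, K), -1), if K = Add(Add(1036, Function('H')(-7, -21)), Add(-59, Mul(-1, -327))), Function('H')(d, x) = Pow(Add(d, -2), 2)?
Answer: Rational(1, 3061) ≈ 0.00032669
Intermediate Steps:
Function('H')(d, x) = Pow(Add(-2, d), 2)
K = 1385 (K = Add(Add(1036, Pow(Add(-2, -7), 2)), Add(-59, Mul(-1, -327))) = Add(Add(1036, Pow(-9, 2)), Add(-59, 327)) = Add(Add(1036, 81), 268) = Add(1117, 268) = 1385)
Pow(Add(1676, K), -1) = Pow(Add(1676, 1385), -1) = Pow(3061, -1) = Rational(1, 3061)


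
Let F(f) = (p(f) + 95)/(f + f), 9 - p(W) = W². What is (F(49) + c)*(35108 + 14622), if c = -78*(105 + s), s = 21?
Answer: -24005690465/49 ≈ -4.8991e+8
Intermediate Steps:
p(W) = 9 - W²
F(f) = (104 - f²)/(2*f) (F(f) = ((9 - f²) + 95)/(f + f) = (104 - f²)/((2*f)) = (104 - f²)*(1/(2*f)) = (104 - f²)/(2*f))
c = -9828 (c = -78*(105 + 21) = -78*126 = -9828)
(F(49) + c)*(35108 + 14622) = ((52/49 - ½*49) - 9828)*(35108 + 14622) = ((52*(1/49) - 49/2) - 9828)*49730 = ((52/49 - 49/2) - 9828)*49730 = (-2297/98 - 9828)*49730 = -965441/98*49730 = -24005690465/49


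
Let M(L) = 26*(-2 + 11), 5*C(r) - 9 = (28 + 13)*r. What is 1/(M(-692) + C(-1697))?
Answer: -5/68398 ≈ -7.3102e-5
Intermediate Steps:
C(r) = 9/5 + 41*r/5 (C(r) = 9/5 + ((28 + 13)*r)/5 = 9/5 + (41*r)/5 = 9/5 + 41*r/5)
M(L) = 234 (M(L) = 26*9 = 234)
1/(M(-692) + C(-1697)) = 1/(234 + (9/5 + (41/5)*(-1697))) = 1/(234 + (9/5 - 69577/5)) = 1/(234 - 69568/5) = 1/(-68398/5) = -5/68398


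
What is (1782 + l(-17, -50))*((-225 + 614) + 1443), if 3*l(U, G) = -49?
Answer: 9704104/3 ≈ 3.2347e+6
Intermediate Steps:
l(U, G) = -49/3 (l(U, G) = (1/3)*(-49) = -49/3)
(1782 + l(-17, -50))*((-225 + 614) + 1443) = (1782 - 49/3)*((-225 + 614) + 1443) = 5297*(389 + 1443)/3 = (5297/3)*1832 = 9704104/3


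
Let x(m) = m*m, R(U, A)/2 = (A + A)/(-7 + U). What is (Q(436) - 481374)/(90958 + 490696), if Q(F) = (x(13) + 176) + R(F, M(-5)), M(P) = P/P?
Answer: -206361437/249529566 ≈ -0.82700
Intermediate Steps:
M(P) = 1
R(U, A) = 4*A/(-7 + U) (R(U, A) = 2*((A + A)/(-7 + U)) = 2*((2*A)/(-7 + U)) = 2*(2*A/(-7 + U)) = 4*A/(-7 + U))
x(m) = m**2
Q(F) = 345 + 4/(-7 + F) (Q(F) = (13**2 + 176) + 4*1/(-7 + F) = (169 + 176) + 4/(-7 + F) = 345 + 4/(-7 + F))
(Q(436) - 481374)/(90958 + 490696) = ((-2411 + 345*436)/(-7 + 436) - 481374)/(90958 + 490696) = ((-2411 + 150420)/429 - 481374)/581654 = ((1/429)*148009 - 481374)*(1/581654) = (148009/429 - 481374)*(1/581654) = -206361437/429*1/581654 = -206361437/249529566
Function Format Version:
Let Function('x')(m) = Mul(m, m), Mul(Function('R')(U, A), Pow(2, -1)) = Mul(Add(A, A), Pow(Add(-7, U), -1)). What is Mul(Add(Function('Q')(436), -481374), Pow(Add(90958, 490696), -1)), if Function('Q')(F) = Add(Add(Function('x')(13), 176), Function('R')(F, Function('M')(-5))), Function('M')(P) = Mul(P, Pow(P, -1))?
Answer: Rational(-206361437, 249529566) ≈ -0.82700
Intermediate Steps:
Function('M')(P) = 1
Function('R')(U, A) = Mul(4, A, Pow(Add(-7, U), -1)) (Function('R')(U, A) = Mul(2, Mul(Add(A, A), Pow(Add(-7, U), -1))) = Mul(2, Mul(Mul(2, A), Pow(Add(-7, U), -1))) = Mul(2, Mul(2, A, Pow(Add(-7, U), -1))) = Mul(4, A, Pow(Add(-7, U), -1)))
Function('x')(m) = Pow(m, 2)
Function('Q')(F) = Add(345, Mul(4, Pow(Add(-7, F), -1))) (Function('Q')(F) = Add(Add(Pow(13, 2), 176), Mul(4, 1, Pow(Add(-7, F), -1))) = Add(Add(169, 176), Mul(4, Pow(Add(-7, F), -1))) = Add(345, Mul(4, Pow(Add(-7, F), -1))))
Mul(Add(Function('Q')(436), -481374), Pow(Add(90958, 490696), -1)) = Mul(Add(Mul(Pow(Add(-7, 436), -1), Add(-2411, Mul(345, 436))), -481374), Pow(Add(90958, 490696), -1)) = Mul(Add(Mul(Pow(429, -1), Add(-2411, 150420)), -481374), Pow(581654, -1)) = Mul(Add(Mul(Rational(1, 429), 148009), -481374), Rational(1, 581654)) = Mul(Add(Rational(148009, 429), -481374), Rational(1, 581654)) = Mul(Rational(-206361437, 429), Rational(1, 581654)) = Rational(-206361437, 249529566)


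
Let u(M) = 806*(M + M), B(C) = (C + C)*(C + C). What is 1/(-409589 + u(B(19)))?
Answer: 1/1918139 ≈ 5.2134e-7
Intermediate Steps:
B(C) = 4*C**2 (B(C) = (2*C)*(2*C) = 4*C**2)
u(M) = 1612*M (u(M) = 806*(2*M) = 1612*M)
1/(-409589 + u(B(19))) = 1/(-409589 + 1612*(4*19**2)) = 1/(-409589 + 1612*(4*361)) = 1/(-409589 + 1612*1444) = 1/(-409589 + 2327728) = 1/1918139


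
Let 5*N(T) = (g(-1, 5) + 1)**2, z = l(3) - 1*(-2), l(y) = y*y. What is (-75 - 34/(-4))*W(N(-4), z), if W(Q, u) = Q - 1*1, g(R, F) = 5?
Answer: -4123/10 ≈ -412.30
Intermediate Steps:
l(y) = y**2
z = 11 (z = 3**2 - 1*(-2) = 9 + 2 = 11)
N(T) = 36/5 (N(T) = (5 + 1)**2/5 = (1/5)*6**2 = (1/5)*36 = 36/5)
W(Q, u) = -1 + Q (W(Q, u) = Q - 1 = -1 + Q)
(-75 - 34/(-4))*W(N(-4), z) = (-75 - 34/(-4))*(-1 + 36/5) = (-75 - 34*(-1/4))*(31/5) = (-75 + 17/2)*(31/5) = -133/2*31/5 = -4123/10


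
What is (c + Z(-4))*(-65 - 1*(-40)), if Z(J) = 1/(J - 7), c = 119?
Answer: -32700/11 ≈ -2972.7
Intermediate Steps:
Z(J) = 1/(-7 + J)
(c + Z(-4))*(-65 - 1*(-40)) = (119 + 1/(-7 - 4))*(-65 - 1*(-40)) = (119 + 1/(-11))*(-65 + 40) = (119 - 1/11)*(-25) = (1308/11)*(-25) = -32700/11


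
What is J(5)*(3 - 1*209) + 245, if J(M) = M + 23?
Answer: -5523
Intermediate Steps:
J(M) = 23 + M
J(5)*(3 - 1*209) + 245 = (23 + 5)*(3 - 1*209) + 245 = 28*(3 - 209) + 245 = 28*(-206) + 245 = -5768 + 245 = -5523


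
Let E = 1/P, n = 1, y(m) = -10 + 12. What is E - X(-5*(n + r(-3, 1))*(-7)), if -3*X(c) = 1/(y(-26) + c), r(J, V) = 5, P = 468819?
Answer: 156485/99389628 ≈ 0.0015745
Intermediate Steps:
y(m) = 2
E = 1/468819 ≈ 2.1330e-6
X(c) = -1/(3*(2 + c))
E - X(-5*(n + r(-3, 1))*(-7)) = 1/468819 - (-1)/(6 + 3*(-5*(1 + 5)*(-7))) = 1/468819 - (-1)/(6 + 3*(-5*6*(-7))) = 1/468819 - (-1)/(6 + 3*(-30*(-7))) = 1/468819 - (-1)/(6 + 3*210) = 1/468819 - (-1)/(6 + 630) = 1/468819 - (-1)/636 = 1/468819 - 1*(-1/636) = 1/468819 + 1/636 = 156485/99389628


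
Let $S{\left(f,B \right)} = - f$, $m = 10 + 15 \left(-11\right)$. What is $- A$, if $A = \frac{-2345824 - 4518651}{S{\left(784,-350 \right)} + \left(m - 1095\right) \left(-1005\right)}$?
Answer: $\frac{6864475}{1255466} \approx 5.4677$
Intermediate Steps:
$m = -155$ ($m = 10 - 165 = -155$)
$A = - \frac{6864475}{1255466}$ ($A = \frac{-2345824 - 4518651}{\left(-1\right) 784 + \left(-155 - 1095\right) \left(-1005\right)} = - \frac{6864475}{-784 - -1256250} = - \frac{6864475}{-784 + 1256250} = - \frac{6864475}{1255466} \approx -5.4677$)
$- A = \left(-1\right) \left(- \frac{6864475}{1255466}\right) = \frac{6864475}{1255466}$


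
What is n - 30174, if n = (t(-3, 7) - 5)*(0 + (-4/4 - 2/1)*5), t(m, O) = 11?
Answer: -30264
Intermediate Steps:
n = -90 (n = (11 - 5)*(0 + (-4/4 - 2/1)*5) = 6*(0 + (-4*1/4 - 2*1)*5) = 6*(0 + (-1 - 2)*5) = 6*(0 - 3*5) = 6*(0 - 15) = 6*(-15) = -90)
n - 30174 = -90 - 30174 = -30264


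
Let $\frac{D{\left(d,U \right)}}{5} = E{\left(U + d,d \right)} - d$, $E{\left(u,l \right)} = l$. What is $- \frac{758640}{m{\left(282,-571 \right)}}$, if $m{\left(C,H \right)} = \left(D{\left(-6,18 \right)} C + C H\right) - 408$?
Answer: $\frac{25288}{5381} \approx 4.6995$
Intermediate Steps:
$D{\left(d,U \right)} = 0$ ($D{\left(d,U \right)} = 5 \left(d - d\right) = 5 \cdot 0 = 0$)
$m{\left(C,H \right)} = -408 + C H$ ($m{\left(C,H \right)} = \left(0 C + C H\right) - 408 = \left(0 + C H\right) - 408 = C H - 408 = -408 + C H$)
$- \frac{758640}{m{\left(282,-571 \right)}} = - \frac{758640}{-408 + 282 \left(-571\right)} = - \frac{758640}{-408 - 161022} = - \frac{758640}{-161430} = \left(-758640\right) \left(- \frac{1}{161430}\right) = \frac{25288}{5381}$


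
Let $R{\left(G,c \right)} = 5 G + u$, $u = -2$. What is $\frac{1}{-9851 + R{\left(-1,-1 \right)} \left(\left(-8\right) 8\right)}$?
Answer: $- \frac{1}{9403} \approx -0.00010635$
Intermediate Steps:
$R{\left(G,c \right)} = -2 + 5 G$ ($R{\left(G,c \right)} = 5 G - 2 = -2 + 5 G$)
$\frac{1}{-9851 + R{\left(-1,-1 \right)} \left(\left(-8\right) 8\right)} = \frac{1}{-9851 + \left(-2 + 5 \left(-1\right)\right) \left(\left(-8\right) 8\right)} = \frac{1}{-9851 + \left(-2 - 5\right) \left(-64\right)} = \frac{1}{-9851 - -448} = \frac{1}{-9851 + 448} = \frac{1}{-9403} = - \frac{1}{9403}$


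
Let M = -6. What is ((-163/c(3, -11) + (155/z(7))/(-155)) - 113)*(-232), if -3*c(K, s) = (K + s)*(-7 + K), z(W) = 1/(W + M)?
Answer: 91611/4 ≈ 22903.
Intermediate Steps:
z(W) = 1/(-6 + W) (z(W) = 1/(W - 6) = 1/(-6 + W))
c(K, s) = -(-7 + K)*(K + s)/3 (c(K, s) = -(K + s)*(-7 + K)/3 = -(-7 + K)*(K + s)/3)
((-163/c(3, -11) + (155/z(7))/(-155)) - 113)*(-232) = ((-163/(-1/3*3**2 + (7/3)*3 + (7/3)*(-11) - 1/3*3*(-11)) + (155/(1/(-6 + 7)))/(-155)) - 113)*(-232) = ((-163/(-1/3*9 + 7 - 77/3 + 11) + (155/(1/1))*(-1/155)) - 113)*(-232) = ((-163/(-3 + 7 - 77/3 + 11) + (155/1)*(-1/155)) - 113)*(-232) = ((-163/(-32/3) + (155*1)*(-1/155)) - 113)*(-232) = ((-163*(-3/32) + 155*(-1/155)) - 113)*(-232) = ((489/32 - 1) - 113)*(-232) = (457/32 - 113)*(-232) = -3159/32*(-232) = 91611/4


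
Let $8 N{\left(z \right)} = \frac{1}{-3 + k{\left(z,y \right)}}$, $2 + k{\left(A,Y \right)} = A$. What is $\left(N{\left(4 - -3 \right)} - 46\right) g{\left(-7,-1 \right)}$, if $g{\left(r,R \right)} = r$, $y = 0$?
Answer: $\frac{5145}{16} \approx 321.56$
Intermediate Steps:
$k{\left(A,Y \right)} = -2 + A$
$N{\left(z \right)} = \frac{1}{8 \left(-5 + z\right)}$ ($N{\left(z \right)} = \frac{1}{8 \left(-3 + \left(-2 + z\right)\right)} = \frac{1}{8 \left(-5 + z\right)}$)
$\left(N{\left(4 - -3 \right)} - 46\right) g{\left(-7,-1 \right)} = \left(\frac{1}{8 \left(-5 + \left(4 - -3\right)\right)} - 46\right) \left(-7\right) = \left(\frac{1}{8 \left(-5 + \left(4 + 3\right)\right)} - 46\right) \left(-7\right) = \left(\frac{1}{8 \left(-5 + 7\right)} - 46\right) \left(-7\right) = \left(\frac{1}{8 \cdot 2} - 46\right) \left(-7\right) = \left(\frac{1}{8} \cdot \frac{1}{2} - 46\right) \left(-7\right) = \left(\frac{1}{16} - 46\right) \left(-7\right) = \left(- \frac{735}{16}\right) \left(-7\right) = \frac{5145}{16}$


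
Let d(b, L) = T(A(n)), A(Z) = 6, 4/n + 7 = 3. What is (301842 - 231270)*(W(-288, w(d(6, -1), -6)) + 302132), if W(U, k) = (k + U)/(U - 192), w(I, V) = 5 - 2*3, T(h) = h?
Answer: 852884079769/40 ≈ 2.1322e+10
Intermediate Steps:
n = -1 (n = 4/(-7 + 3) = 4/(-4) = 4*(-¼) = -1)
d(b, L) = 6
w(I, V) = -1 (w(I, V) = 5 - 6 = -1)
W(U, k) = (U + k)/(-192 + U)
(301842 - 231270)*(W(-288, w(d(6, -1), -6)) + 302132) = (301842 - 231270)*((-288 - 1)/(-192 - 288) + 302132) = 70572*(-289/(-480) + 302132) = 70572*(-1/480*(-289) + 302132) = 70572*(289/480 + 302132) = 70572*(145023649/480) = 852884079769/40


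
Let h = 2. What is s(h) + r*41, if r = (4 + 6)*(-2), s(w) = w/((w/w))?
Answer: -818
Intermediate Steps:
s(w) = w (s(w) = w/1 = w*1 = w)
r = -20 (r = 10*(-2) = -20)
s(h) + r*41 = 2 - 20*41 = 2 - 820 = -818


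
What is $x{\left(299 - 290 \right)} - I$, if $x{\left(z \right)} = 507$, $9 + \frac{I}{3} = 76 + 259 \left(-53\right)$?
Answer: $41487$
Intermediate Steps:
$I = -40980$ ($I = -27 + 3 \left(76 + 259 \left(-53\right)\right) = -27 + 3 \left(76 - 13727\right) = -27 + 3 \left(-13651\right) = -27 - 40953 = -40980$)
$x{\left(299 - 290 \right)} - I = 507 - -40980 = 507 + 40980 = 41487$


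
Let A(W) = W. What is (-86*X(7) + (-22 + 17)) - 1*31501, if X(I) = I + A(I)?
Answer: -32710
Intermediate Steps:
X(I) = 2*I (X(I) = I + I = 2*I)
(-86*X(7) + (-22 + 17)) - 1*31501 = (-172*7 + (-22 + 17)) - 1*31501 = (-86*14 - 5) - 31501 = (-1204 - 5) - 31501 = -1209 - 31501 = -32710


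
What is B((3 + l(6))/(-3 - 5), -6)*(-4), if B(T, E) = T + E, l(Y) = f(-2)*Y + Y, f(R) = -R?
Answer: 69/2 ≈ 34.500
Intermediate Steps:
l(Y) = 3*Y (l(Y) = (-1*(-2))*Y + Y = 2*Y + Y = 3*Y)
B(T, E) = E + T
B((3 + l(6))/(-3 - 5), -6)*(-4) = (-6 + (3 + 3*6)/(-3 - 5))*(-4) = (-6 + (3 + 18)/(-8))*(-4) = (-6 + 21*(-⅛))*(-4) = (-6 - 21/8)*(-4) = -69/8*(-4) = 69/2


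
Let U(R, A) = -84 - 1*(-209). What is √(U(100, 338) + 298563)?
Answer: 8*√4667 ≈ 546.52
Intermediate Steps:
U(R, A) = 125 (U(R, A) = -84 + 209 = 125)
√(U(100, 338) + 298563) = √(125 + 298563) = √298688 = 8*√4667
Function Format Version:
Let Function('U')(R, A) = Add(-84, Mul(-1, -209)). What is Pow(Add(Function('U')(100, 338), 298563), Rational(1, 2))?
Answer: Mul(8, Pow(4667, Rational(1, 2))) ≈ 546.52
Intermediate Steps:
Function('U')(R, A) = 125 (Function('U')(R, A) = Add(-84, 209) = 125)
Pow(Add(Function('U')(100, 338), 298563), Rational(1, 2)) = Pow(Add(125, 298563), Rational(1, 2)) = Pow(298688, Rational(1, 2)) = Mul(8, Pow(4667, Rational(1, 2)))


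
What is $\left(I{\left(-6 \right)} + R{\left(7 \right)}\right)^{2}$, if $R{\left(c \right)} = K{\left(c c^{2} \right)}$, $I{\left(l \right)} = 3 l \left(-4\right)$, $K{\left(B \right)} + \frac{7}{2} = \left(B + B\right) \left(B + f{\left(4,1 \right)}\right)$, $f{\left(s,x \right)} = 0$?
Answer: $\frac{221589557289}{4} \approx 5.5397 \cdot 10^{10}$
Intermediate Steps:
$K{\left(B \right)} = - \frac{7}{2} + 2 B^{2}$ ($K{\left(B \right)} = - \frac{7}{2} + \left(B + B\right) \left(B + 0\right) = - \frac{7}{2} + 2 B B = - \frac{7}{2} + 2 B^{2}$)
$I{\left(l \right)} = - 12 l$
$R{\left(c \right)} = - \frac{7}{2} + 2 c^{6}$ ($R{\left(c \right)} = - \frac{7}{2} + 2 \left(c c^{2}\right)^{2} = - \frac{7}{2} + 2 \left(c^{3}\right)^{2} = - \frac{7}{2} + 2 c^{6}$)
$\left(I{\left(-6 \right)} + R{\left(7 \right)}\right)^{2} = \left(\left(-12\right) \left(-6\right) - \left(\frac{7}{2} - 2 \cdot 7^{6}\right)\right)^{2} = \left(72 + \left(- \frac{7}{2} + 2 \cdot 117649\right)\right)^{2} = \left(72 + \left(- \frac{7}{2} + 235298\right)\right)^{2} = \left(72 + \frac{470589}{2}\right)^{2} = \left(\frac{470733}{2}\right)^{2} = \frac{221589557289}{4}$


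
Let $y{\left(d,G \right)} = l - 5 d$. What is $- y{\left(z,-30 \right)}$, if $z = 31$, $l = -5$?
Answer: $160$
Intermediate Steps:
$y{\left(d,G \right)} = -5 - 5 d$
$- y{\left(z,-30 \right)} = - (-5 - 155) = \left(-1\right) \left(-160\right) = 160$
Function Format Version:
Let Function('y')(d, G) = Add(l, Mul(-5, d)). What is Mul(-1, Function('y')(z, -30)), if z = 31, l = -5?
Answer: 160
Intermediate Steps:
Function('y')(d, G) = Add(-5, Mul(-5, d))
Mul(-1, Function('y')(z, -30)) = Mul(-1, Add(-5, Mul(-5, 31))) = Mul(-1, Add(-5, -155)) = Mul(-1, -160) = 160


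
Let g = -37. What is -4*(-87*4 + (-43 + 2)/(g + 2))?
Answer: 48556/35 ≈ 1387.3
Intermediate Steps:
-4*(-87*4 + (-43 + 2)/(g + 2)) = -4*(-87*4 + (-43 + 2)/(-37 + 2)) = -4*(-348 - 41/(-35)) = -4*(-348 - 41*(-1/35)) = -4*(-348 + 41/35) = -4*(-12139/35) = 48556/35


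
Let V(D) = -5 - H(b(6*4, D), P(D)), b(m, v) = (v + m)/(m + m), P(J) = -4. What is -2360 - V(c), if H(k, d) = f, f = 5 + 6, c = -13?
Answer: -2344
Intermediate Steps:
b(m, v) = (m + v)/(2*m) (b(m, v) = (m + v)/((2*m)) = (m + v)*(1/(2*m)) = (m + v)/(2*m))
f = 11
H(k, d) = 11
V(D) = -16 (V(D) = -5 - 1*11 = -5 - 11 = -16)
-2360 - V(c) = -2360 - 1*(-16) = -2360 + 16 = -2344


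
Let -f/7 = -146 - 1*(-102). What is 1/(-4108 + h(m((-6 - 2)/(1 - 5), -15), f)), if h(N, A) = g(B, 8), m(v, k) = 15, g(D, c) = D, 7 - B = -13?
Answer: -1/4088 ≈ -0.00024462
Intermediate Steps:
B = 20 (B = 7 - 1*(-13) = 7 + 13 = 20)
f = 308 (f = -7*(-146 - 1*(-102)) = -7*(-146 + 102) = -7*(-44) = 308)
h(N, A) = 20
1/(-4108 + h(m((-6 - 2)/(1 - 5), -15), f)) = 1/(-4108 + 20) = 1/(-4088) = -1/4088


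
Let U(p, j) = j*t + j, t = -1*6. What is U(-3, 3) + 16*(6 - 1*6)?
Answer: -15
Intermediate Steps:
t = -6
U(p, j) = -5*j (U(p, j) = j*(-6) + j = -6*j + j = -5*j)
U(-3, 3) + 16*(6 - 1*6) = -5*3 + 16*(6 - 1*6) = -15 + 16*(6 - 6) = -15 + 16*0 = -15 + 0 = -15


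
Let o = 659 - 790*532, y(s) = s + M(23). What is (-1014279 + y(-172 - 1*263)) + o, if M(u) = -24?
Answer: -1434359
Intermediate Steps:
y(s) = -24 + s (y(s) = s - 24 = -24 + s)
o = -419621 (o = 659 - 420280 = -419621)
(-1014279 + y(-172 - 1*263)) + o = (-1014279 + (-24 + (-172 - 1*263))) - 419621 = (-1014279 + (-24 + (-172 - 263))) - 419621 = (-1014279 + (-24 - 435)) - 419621 = (-1014279 - 459) - 419621 = -1014738 - 419621 = -1434359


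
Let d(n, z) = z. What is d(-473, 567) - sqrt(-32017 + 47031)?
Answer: 567 - sqrt(15014) ≈ 444.47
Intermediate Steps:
d(-473, 567) - sqrt(-32017 + 47031) = 567 - sqrt(-32017 + 47031) = 567 - sqrt(15014)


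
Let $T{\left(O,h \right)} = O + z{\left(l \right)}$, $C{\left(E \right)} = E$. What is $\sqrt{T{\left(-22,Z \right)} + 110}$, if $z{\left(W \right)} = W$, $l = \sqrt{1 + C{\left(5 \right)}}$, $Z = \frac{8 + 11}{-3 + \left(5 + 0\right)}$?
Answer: $\sqrt{88 + \sqrt{6}} \approx 9.5105$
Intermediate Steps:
$Z = \frac{19}{2}$ ($Z = \frac{19}{-3 + 5} = \frac{19}{2} \approx 9.5$)
$l = \sqrt{6}$ ($l = \sqrt{1 + 5} = \sqrt{6} \approx 2.4495$)
$T{\left(O,h \right)} = O + \sqrt{6}$
$\sqrt{T{\left(-22,Z \right)} + 110} = \sqrt{\left(-22 + \sqrt{6}\right) + 110} = \sqrt{88 + \sqrt{6}}$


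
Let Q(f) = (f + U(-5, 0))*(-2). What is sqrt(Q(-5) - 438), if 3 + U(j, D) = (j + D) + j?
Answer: I*sqrt(402) ≈ 20.05*I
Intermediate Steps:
U(j, D) = -3 + D + 2*j (U(j, D) = -3 + ((j + D) + j) = -3 + ((D + j) + j) = -3 + (D + 2*j) = -3 + D + 2*j)
Q(f) = 26 - 2*f (Q(f) = (f + (-3 + 0 + 2*(-5)))*(-2) = (f + (-3 + 0 - 10))*(-2) = (f - 13)*(-2) = (-13 + f)*(-2) = 26 - 2*f)
sqrt(Q(-5) - 438) = sqrt((26 - 2*(-5)) - 438) = sqrt((26 + 10) - 438) = sqrt(36 - 438) = sqrt(-402) = I*sqrt(402)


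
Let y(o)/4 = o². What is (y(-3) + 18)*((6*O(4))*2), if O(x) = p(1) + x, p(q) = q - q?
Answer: 2592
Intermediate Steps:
p(q) = 0
O(x) = x (O(x) = 0 + x = x)
y(o) = 4*o²
(y(-3) + 18)*((6*O(4))*2) = (4*(-3)² + 18)*((6*4)*2) = (4*9 + 18)*(24*2) = (36 + 18)*48 = 54*48 = 2592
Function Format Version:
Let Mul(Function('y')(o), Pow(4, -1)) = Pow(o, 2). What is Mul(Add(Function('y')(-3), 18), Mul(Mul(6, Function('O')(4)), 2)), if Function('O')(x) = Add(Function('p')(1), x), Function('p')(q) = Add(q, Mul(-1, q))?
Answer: 2592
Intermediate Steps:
Function('p')(q) = 0
Function('O')(x) = x (Function('O')(x) = Add(0, x) = x)
Function('y')(o) = Mul(4, Pow(o, 2))
Mul(Add(Function('y')(-3), 18), Mul(Mul(6, Function('O')(4)), 2)) = Mul(Add(Mul(4, Pow(-3, 2)), 18), Mul(Mul(6, 4), 2)) = Mul(Add(Mul(4, 9), 18), Mul(24, 2)) = Mul(Add(36, 18), 48) = Mul(54, 48) = 2592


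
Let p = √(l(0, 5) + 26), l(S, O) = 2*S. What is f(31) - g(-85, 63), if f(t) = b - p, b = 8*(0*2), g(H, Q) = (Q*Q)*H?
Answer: 337365 - √26 ≈ 3.3736e+5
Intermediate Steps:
g(H, Q) = H*Q² (g(H, Q) = Q²*H = H*Q²)
p = √26 (p = √(2*0 + 26) = √(0 + 26) = √26 ≈ 5.0990)
b = 0 (b = 8*0 = 0)
f(t) = -√26 (f(t) = 0 - √26 = -√26)
f(31) - g(-85, 63) = -√26 - (-85)*63² = -√26 - (-85)*3969 = -√26 - 1*(-337365) = -√26 + 337365 = 337365 - √26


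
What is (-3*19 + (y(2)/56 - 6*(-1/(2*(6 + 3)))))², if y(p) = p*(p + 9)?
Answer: 22344529/7056 ≈ 3166.7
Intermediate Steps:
y(p) = p*(9 + p)
(-3*19 + (y(2)/56 - 6*(-1/(2*(6 + 3)))))² = (-3*19 + ((2*(9 + 2))/56 - 6*(-1/(2*(6 + 3)))))² = (-57 + ((2*11)*(1/56) - 6/((-2*9))))² = (-57 + (22*(1/56) - 6/(-18)))² = (-57 + (11/28 - 6*(-1/18)))² = (-57 + (11/28 + ⅓))² = (-57 + 61/84)² = (-4727/84)² = 22344529/7056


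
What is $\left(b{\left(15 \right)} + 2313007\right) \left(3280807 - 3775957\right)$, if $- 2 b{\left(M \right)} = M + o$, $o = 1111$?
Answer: $-1145006646600$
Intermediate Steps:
$b{\left(M \right)} = - \frac{1111}{2} - \frac{M}{2}$ ($b{\left(M \right)} = - \frac{M + 1111}{2} = - \frac{1111 + M}{2} = - \frac{1111}{2} - \frac{M}{2}$)
$\left(b{\left(15 \right)} + 2313007\right) \left(3280807 - 3775957\right) = \left(\left(- \frac{1111}{2} - \frac{15}{2}\right) + 2313007\right) \left(3280807 - 3775957\right) = \left(\left(- \frac{1111}{2} - \frac{15}{2}\right) + 2313007\right) \left(-495150\right) = \left(-563 + 2313007\right) \left(-495150\right) = 2312444 \left(-495150\right) = -1145006646600$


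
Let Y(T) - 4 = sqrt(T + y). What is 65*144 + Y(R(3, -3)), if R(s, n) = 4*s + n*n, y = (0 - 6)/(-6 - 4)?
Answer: 9364 + 6*sqrt(15)/5 ≈ 9368.6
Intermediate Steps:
y = 3/5 (y = -6/(-10) = -6*(-1/10) = 3/5 ≈ 0.60000)
R(s, n) = n**2 + 4*s (R(s, n) = 4*s + n**2 = n**2 + 4*s)
Y(T) = 4 + sqrt(3/5 + T) (Y(T) = 4 + sqrt(T + 3/5) = 4 + sqrt(3/5 + T))
65*144 + Y(R(3, -3)) = 65*144 + (4 + sqrt(15 + 25*((-3)**2 + 4*3))/5) = 9360 + (4 + sqrt(15 + 25*(9 + 12))/5) = 9360 + (4 + sqrt(15 + 25*21)/5) = 9360 + (4 + sqrt(15 + 525)/5) = 9360 + (4 + sqrt(540)/5) = 9360 + (4 + (6*sqrt(15))/5) = 9360 + (4 + 6*sqrt(15)/5) = 9364 + 6*sqrt(15)/5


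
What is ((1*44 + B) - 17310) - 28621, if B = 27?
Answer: -45860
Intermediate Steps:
((1*44 + B) - 17310) - 28621 = ((1*44 + 27) - 17310) - 28621 = ((44 + 27) - 17310) - 28621 = (71 - 17310) - 28621 = -17239 - 28621 = -45860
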